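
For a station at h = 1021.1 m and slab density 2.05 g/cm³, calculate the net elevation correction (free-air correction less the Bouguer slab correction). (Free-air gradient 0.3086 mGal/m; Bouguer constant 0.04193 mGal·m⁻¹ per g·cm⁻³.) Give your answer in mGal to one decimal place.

Combined gradient = 0.3086 − 0.04193 × 2.05 = 0.2226435 mGal/m
Combined elevation correction = 0.2226435 × 1021.1 = 227.3 mGal

227.3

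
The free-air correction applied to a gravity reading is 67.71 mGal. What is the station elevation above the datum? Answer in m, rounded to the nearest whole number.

h = 67.71 / 0.3086 = 219.41 m

219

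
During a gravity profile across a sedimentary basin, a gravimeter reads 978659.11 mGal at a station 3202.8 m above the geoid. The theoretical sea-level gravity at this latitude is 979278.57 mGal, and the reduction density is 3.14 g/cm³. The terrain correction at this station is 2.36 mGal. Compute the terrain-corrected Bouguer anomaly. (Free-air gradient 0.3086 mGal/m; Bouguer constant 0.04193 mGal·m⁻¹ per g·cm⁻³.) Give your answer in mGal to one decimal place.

-50.4

Free-air correction = 0.3086 × 3202.8 = 988.38 mGal
Free-air anomaly = 978659.11 − 979278.57 + (988.38) = 368.92 mGal
Bouguer slab correction = 0.04193 × 3.14 × 3202.8 = 421.68 mGal
Simple Bouguer anomaly = 368.92 − (421.68) = -52.76 mGal
Complete Bouguer anomaly = -52.76 + 2.36 = -50.40 mGal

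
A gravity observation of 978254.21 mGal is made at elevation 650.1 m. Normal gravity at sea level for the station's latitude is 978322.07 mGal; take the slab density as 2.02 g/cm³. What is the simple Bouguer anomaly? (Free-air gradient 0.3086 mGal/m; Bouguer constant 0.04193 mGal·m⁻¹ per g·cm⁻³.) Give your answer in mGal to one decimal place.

77.7

Free-air correction = 0.3086 × 650.1 = 200.62 mGal
Free-air anomaly = 978254.21 − 978322.07 + (200.62) = 132.76 mGal
Bouguer slab correction = 0.04193 × 2.02 × 650.1 = 55.06 mGal
Simple Bouguer anomaly = 132.76 − (55.06) = 77.70 mGal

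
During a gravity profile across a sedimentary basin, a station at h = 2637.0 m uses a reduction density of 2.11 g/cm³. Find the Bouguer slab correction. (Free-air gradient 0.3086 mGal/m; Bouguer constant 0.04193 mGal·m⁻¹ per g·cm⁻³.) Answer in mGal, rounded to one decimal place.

233.3

Bouguer slab correction = 0.04193 × 2.11 × 2637.0 = 233.3 mGal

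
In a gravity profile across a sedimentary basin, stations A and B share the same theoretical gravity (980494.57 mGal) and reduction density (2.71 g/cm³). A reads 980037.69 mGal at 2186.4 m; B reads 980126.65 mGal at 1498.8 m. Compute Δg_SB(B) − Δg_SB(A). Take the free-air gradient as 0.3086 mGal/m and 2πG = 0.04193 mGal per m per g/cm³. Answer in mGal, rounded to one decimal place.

Δg_SB(A) = 980037.69 − 980494.57 + 0.3086×2186.4 − 0.04193×2.71×2186.4 = -30.60 mGal
Δg_SB(B) = 980126.65 − 980494.57 + 0.3086×1498.8 − 0.04193×2.71×1498.8 = -75.70 mGal
Difference = -75.70 − (-30.60) = -45.10 mGal

-45.1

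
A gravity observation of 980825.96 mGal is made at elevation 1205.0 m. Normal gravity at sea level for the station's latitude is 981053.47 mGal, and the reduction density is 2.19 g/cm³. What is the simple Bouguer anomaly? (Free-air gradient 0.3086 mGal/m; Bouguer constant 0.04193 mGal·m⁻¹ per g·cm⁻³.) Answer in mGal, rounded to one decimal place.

Free-air correction = 0.3086 × 1205.0 = 371.86 mGal
Free-air anomaly = 980825.96 − 981053.47 + (371.86) = 144.35 mGal
Bouguer slab correction = 0.04193 × 2.19 × 1205.0 = 110.65 mGal
Simple Bouguer anomaly = 144.35 − (110.65) = 33.70 mGal

33.7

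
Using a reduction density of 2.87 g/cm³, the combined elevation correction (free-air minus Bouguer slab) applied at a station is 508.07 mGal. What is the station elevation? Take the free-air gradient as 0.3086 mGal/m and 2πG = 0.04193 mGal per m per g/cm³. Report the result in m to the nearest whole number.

2699

Combined gradient = 0.3086 − 0.04193 × 2.87 = 0.1882609 mGal/m
h = 508.07 / 0.1882609 = 2698.75 m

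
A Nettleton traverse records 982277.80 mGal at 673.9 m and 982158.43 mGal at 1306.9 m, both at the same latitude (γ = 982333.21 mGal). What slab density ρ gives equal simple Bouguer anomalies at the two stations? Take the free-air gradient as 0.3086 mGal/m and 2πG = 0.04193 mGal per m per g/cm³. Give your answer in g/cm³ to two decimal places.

Δg_obs = 982158.43 − 982277.80 = -119.37 mGal over Δh = 1306.9 − 673.9 = 633.0 m
Equal Bouguer anomalies ⇒ Δg_obs + (0.3086 − 0.04193ρ)·Δh = 0
0.3086 − 0.04193ρ = −Δg_obs/Δh = 0.18858
ρ = (0.3086 − 0.18858) / 0.04193 = 2.86 g/cm³

2.86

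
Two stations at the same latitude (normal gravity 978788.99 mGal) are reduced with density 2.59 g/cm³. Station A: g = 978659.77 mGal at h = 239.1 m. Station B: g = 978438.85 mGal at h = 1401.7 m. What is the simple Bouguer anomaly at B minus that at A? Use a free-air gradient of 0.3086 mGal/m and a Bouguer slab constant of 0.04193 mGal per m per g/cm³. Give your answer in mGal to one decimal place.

Δg_SB(A) = 978659.77 − 978788.99 + 0.3086×239.1 − 0.04193×2.59×239.1 = -81.40 mGal
Δg_SB(B) = 978438.85 − 978788.99 + 0.3086×1401.7 − 0.04193×2.59×1401.7 = -69.80 mGal
Difference = -69.80 − (-81.40) = 11.60 mGal

11.6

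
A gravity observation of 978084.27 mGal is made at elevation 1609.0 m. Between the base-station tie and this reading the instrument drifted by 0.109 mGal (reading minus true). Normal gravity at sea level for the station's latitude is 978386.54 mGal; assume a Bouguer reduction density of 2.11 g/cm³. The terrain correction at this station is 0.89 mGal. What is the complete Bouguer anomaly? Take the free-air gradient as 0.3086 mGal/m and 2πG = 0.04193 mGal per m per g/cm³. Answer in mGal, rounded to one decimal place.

Drift-corrected reading = 978084.27 − (0.109) = 978084.161 mGal
Free-air correction = 0.3086 × 1609.0 = 496.54 mGal
Free-air anomaly = 978084.161 − 978386.54 + (496.54) = 194.161 mGal
Bouguer slab correction = 0.04193 × 2.11 × 1609.0 = 142.35 mGal
Simple Bouguer anomaly = 194.161 − (142.35) = 51.811 mGal
Complete Bouguer anomaly = 51.811 + 0.89 = 52.701 mGal

52.7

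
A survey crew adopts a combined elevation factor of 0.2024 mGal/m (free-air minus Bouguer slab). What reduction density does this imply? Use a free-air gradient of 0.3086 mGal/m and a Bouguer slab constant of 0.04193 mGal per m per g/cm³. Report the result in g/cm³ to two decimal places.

2.53

0.2024 = 0.3086 − 0.04193 × ρ
ρ = (0.3086 − 0.2024) / 0.04193 = 2.53 g/cm³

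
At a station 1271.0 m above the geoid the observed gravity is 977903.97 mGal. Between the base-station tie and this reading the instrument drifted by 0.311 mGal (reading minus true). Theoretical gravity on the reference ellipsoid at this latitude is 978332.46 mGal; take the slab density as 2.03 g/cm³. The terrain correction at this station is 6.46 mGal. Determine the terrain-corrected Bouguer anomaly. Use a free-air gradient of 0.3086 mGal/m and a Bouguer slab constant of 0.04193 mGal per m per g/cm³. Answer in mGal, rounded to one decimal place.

Drift-corrected reading = 977903.97 − (0.311) = 977903.659 mGal
Free-air correction = 0.3086 × 1271.0 = 392.23 mGal
Free-air anomaly = 977903.659 − 978332.46 + (392.23) = -36.571 mGal
Bouguer slab correction = 0.04193 × 2.03 × 1271.0 = 108.18 mGal
Simple Bouguer anomaly = -36.571 − (108.18) = -144.751 mGal
Complete Bouguer anomaly = -144.751 + 6.46 = -138.291 mGal

-138.3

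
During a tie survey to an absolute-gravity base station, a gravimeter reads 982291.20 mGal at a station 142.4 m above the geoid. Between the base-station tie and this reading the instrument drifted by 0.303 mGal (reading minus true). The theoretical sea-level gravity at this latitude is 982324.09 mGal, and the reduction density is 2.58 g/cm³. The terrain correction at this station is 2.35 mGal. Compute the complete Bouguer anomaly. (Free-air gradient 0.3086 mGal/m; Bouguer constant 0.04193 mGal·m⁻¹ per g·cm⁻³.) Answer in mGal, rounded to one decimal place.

-2.3

Drift-corrected reading = 982291.20 − (0.303) = 982290.897 mGal
Free-air correction = 0.3086 × 142.4 = 43.94 mGal
Free-air anomaly = 982290.897 − 982324.09 + (43.94) = 10.747 mGal
Bouguer slab correction = 0.04193 × 2.58 × 142.4 = 15.40 mGal
Simple Bouguer anomaly = 10.747 − (15.40) = -4.653 mGal
Complete Bouguer anomaly = -4.653 + 2.35 = -2.303 mGal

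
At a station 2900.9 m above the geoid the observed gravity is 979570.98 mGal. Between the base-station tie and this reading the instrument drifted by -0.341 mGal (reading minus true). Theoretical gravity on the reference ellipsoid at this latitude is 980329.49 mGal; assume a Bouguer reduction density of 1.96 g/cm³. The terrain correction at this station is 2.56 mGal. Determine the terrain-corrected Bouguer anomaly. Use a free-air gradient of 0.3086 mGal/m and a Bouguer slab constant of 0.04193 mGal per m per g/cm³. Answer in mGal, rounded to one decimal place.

Drift-corrected reading = 979570.98 − (-0.341) = 979571.321 mGal
Free-air correction = 0.3086 × 2900.9 = 895.22 mGal
Free-air anomaly = 979571.321 − 980329.49 + (895.22) = 137.051 mGal
Bouguer slab correction = 0.04193 × 1.96 × 2900.9 = 238.40 mGal
Simple Bouguer anomaly = 137.051 − (238.40) = -101.349 mGal
Complete Bouguer anomaly = -101.349 + 2.56 = -98.789 mGal

-98.8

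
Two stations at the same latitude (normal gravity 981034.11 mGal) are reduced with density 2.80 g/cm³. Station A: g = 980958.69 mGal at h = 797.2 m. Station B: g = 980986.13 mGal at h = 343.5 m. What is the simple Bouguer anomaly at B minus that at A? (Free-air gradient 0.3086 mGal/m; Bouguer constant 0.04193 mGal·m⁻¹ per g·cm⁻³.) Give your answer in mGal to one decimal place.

Δg_SB(A) = 980958.69 − 981034.11 + 0.3086×797.2 − 0.04193×2.80×797.2 = 77.00 mGal
Δg_SB(B) = 980986.13 − 981034.11 + 0.3086×343.5 − 0.04193×2.80×343.5 = 17.70 mGal
Difference = 17.70 − (77.00) = -59.30 mGal

-59.3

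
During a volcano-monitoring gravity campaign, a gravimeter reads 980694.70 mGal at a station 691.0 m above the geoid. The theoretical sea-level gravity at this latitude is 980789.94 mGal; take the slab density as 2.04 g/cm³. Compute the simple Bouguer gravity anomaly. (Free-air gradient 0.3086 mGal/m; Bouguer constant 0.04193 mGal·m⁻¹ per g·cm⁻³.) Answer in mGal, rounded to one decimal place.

Free-air correction = 0.3086 × 691.0 = 213.24 mGal
Free-air anomaly = 980694.70 − 980789.94 + (213.24) = 118.00 mGal
Bouguer slab correction = 0.04193 × 2.04 × 691.0 = 59.11 mGal
Simple Bouguer anomaly = 118.00 − (59.11) = 58.89 mGal

58.9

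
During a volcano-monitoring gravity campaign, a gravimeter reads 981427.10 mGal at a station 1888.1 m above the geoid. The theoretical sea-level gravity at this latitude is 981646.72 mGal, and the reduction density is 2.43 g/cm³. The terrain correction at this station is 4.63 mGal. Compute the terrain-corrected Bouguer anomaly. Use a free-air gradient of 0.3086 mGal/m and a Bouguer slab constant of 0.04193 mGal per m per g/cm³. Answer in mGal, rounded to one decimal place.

175.3

Free-air correction = 0.3086 × 1888.1 = 582.67 mGal
Free-air anomaly = 981427.10 − 981646.72 + (582.67) = 363.05 mGal
Bouguer slab correction = 0.04193 × 2.43 × 1888.1 = 192.38 mGal
Simple Bouguer anomaly = 363.05 − (192.38) = 170.67 mGal
Complete Bouguer anomaly = 170.67 + 4.63 = 175.30 mGal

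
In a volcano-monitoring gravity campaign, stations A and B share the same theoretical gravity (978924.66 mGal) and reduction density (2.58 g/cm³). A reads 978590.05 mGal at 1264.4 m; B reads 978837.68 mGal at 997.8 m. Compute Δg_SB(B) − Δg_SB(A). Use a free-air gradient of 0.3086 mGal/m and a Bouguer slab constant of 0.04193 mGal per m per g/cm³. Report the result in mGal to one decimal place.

Δg_SB(A) = 978590.05 − 978924.66 + 0.3086×1264.4 − 0.04193×2.58×1264.4 = -81.20 mGal
Δg_SB(B) = 978837.68 − 978924.66 + 0.3086×997.8 − 0.04193×2.58×997.8 = 113.00 mGal
Difference = 113.00 − (-81.20) = 194.20 mGal

194.2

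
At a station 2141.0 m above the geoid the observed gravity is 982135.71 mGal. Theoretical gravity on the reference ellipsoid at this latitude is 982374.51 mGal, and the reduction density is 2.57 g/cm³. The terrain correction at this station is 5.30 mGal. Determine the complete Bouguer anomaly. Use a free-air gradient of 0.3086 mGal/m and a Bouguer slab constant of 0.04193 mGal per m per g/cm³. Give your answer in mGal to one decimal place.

Free-air correction = 0.3086 × 2141.0 = 660.71 mGal
Free-air anomaly = 982135.71 − 982374.51 + (660.71) = 421.91 mGal
Bouguer slab correction = 0.04193 × 2.57 × 2141.0 = 230.71 mGal
Simple Bouguer anomaly = 421.91 − (230.71) = 191.20 mGal
Complete Bouguer anomaly = 191.20 + 5.30 = 196.50 mGal

196.5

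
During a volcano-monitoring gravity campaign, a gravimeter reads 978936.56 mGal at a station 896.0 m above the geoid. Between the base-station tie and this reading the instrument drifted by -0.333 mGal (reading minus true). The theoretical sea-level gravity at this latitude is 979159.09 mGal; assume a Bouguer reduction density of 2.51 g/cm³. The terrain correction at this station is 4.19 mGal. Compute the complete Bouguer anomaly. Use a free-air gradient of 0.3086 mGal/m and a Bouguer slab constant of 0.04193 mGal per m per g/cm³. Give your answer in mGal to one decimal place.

-35.8

Drift-corrected reading = 978936.56 − (-0.333) = 978936.893 mGal
Free-air correction = 0.3086 × 896.0 = 276.51 mGal
Free-air anomaly = 978936.893 − 979159.09 + (276.51) = 54.313 mGal
Bouguer slab correction = 0.04193 × 2.51 × 896.0 = 94.30 mGal
Simple Bouguer anomaly = 54.313 − (94.30) = -39.987 mGal
Complete Bouguer anomaly = -39.987 + 4.19 = -35.797 mGal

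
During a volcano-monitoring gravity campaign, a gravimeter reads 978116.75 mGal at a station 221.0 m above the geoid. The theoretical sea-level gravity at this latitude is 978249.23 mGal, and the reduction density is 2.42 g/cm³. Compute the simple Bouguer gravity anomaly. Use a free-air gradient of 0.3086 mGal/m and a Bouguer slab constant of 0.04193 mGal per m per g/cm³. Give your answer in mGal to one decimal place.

-86.7

Free-air correction = 0.3086 × 221.0 = 68.20 mGal
Free-air anomaly = 978116.75 − 978249.23 + (68.20) = -64.28 mGal
Bouguer slab correction = 0.04193 × 2.42 × 221.0 = 22.43 mGal
Simple Bouguer anomaly = -64.28 − (22.43) = -86.71 mGal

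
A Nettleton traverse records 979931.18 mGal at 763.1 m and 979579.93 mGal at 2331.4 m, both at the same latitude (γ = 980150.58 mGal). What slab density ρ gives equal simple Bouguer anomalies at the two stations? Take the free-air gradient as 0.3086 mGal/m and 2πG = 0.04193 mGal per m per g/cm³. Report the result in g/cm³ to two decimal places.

Δg_obs = 979579.93 − 979931.18 = -351.25 mGal over Δh = 2331.4 − 763.1 = 1568.3 m
Equal Bouguer anomalies ⇒ Δg_obs + (0.3086 − 0.04193ρ)·Δh = 0
0.3086 − 0.04193ρ = −Δg_obs/Δh = 0.22397
ρ = (0.3086 − 0.22397) / 0.04193 = 2.02 g/cm³

2.02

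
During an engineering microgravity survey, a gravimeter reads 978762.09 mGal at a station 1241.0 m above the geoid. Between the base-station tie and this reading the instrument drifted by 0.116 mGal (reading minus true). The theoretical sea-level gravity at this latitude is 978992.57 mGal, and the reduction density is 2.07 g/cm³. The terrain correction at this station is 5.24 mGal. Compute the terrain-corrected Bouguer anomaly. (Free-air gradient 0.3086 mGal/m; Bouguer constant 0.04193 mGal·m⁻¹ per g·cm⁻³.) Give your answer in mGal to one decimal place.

Drift-corrected reading = 978762.09 − (0.116) = 978761.974 mGal
Free-air correction = 0.3086 × 1241.0 = 382.97 mGal
Free-air anomaly = 978761.974 − 978992.57 + (382.97) = 152.374 mGal
Bouguer slab correction = 0.04193 × 2.07 × 1241.0 = 107.71 mGal
Simple Bouguer anomaly = 152.374 − (107.71) = 44.664 mGal
Complete Bouguer anomaly = 44.664 + 5.24 = 49.904 mGal

49.9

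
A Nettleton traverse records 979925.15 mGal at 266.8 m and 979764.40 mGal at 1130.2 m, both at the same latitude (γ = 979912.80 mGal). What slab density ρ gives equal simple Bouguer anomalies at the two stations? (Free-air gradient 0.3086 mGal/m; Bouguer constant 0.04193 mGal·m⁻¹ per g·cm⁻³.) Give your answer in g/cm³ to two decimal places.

2.92

Δg_obs = 979764.40 − 979925.15 = -160.75 mGal over Δh = 1130.2 − 266.8 = 863.4 m
Equal Bouguer anomalies ⇒ Δg_obs + (0.3086 − 0.04193ρ)·Δh = 0
0.3086 − 0.04193ρ = −Δg_obs/Δh = 0.18618
ρ = (0.3086 − 0.18618) / 0.04193 = 2.92 g/cm³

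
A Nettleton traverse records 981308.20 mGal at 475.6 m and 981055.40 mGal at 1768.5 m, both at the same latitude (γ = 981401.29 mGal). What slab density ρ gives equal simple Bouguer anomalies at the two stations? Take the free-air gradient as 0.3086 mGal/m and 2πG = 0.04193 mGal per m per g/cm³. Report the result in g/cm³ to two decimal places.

Δg_obs = 981055.40 − 981308.20 = -252.80 mGal over Δh = 1768.5 − 475.6 = 1292.9 m
Equal Bouguer anomalies ⇒ Δg_obs + (0.3086 − 0.04193ρ)·Δh = 0
0.3086 − 0.04193ρ = −Δg_obs/Δh = 0.19553
ρ = (0.3086 − 0.19553) / 0.04193 = 2.70 g/cm³

2.70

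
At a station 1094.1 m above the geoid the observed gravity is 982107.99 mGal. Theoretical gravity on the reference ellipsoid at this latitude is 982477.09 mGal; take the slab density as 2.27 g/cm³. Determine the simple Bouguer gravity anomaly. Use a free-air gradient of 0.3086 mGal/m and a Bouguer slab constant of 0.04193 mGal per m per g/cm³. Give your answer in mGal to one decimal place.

Free-air correction = 0.3086 × 1094.1 = 337.64 mGal
Free-air anomaly = 982107.99 − 982477.09 + (337.64) = -31.46 mGal
Bouguer slab correction = 0.04193 × 2.27 × 1094.1 = 104.14 mGal
Simple Bouguer anomaly = -31.46 − (104.14) = -135.60 mGal

-135.6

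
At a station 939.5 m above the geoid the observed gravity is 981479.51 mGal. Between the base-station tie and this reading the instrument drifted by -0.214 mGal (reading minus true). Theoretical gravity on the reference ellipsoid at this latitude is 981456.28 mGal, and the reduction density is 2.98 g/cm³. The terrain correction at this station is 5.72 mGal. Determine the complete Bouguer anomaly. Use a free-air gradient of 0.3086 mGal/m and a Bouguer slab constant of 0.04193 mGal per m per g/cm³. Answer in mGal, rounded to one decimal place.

Drift-corrected reading = 981479.51 − (-0.214) = 981479.724 mGal
Free-air correction = 0.3086 × 939.5 = 289.93 mGal
Free-air anomaly = 981479.724 − 981456.28 + (289.93) = 313.374 mGal
Bouguer slab correction = 0.04193 × 2.98 × 939.5 = 117.39 mGal
Simple Bouguer anomaly = 313.374 − (117.39) = 195.984 mGal
Complete Bouguer anomaly = 195.984 + 5.72 = 201.704 mGal

201.7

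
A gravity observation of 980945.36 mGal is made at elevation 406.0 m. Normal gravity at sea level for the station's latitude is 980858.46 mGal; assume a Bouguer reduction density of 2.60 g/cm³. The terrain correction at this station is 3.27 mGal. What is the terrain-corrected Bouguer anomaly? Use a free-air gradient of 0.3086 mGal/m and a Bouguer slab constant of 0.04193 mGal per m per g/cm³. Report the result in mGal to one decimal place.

171.2

Free-air correction = 0.3086 × 406.0 = 125.29 mGal
Free-air anomaly = 980945.36 − 980858.46 + (125.29) = 212.19 mGal
Bouguer slab correction = 0.04193 × 2.60 × 406.0 = 44.26 mGal
Simple Bouguer anomaly = 212.19 − (44.26) = 167.93 mGal
Complete Bouguer anomaly = 167.93 + 3.27 = 171.20 mGal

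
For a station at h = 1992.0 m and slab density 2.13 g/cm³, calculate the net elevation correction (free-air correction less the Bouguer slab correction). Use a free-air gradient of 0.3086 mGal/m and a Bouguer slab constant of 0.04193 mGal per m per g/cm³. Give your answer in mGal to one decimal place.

436.8

Combined gradient = 0.3086 − 0.04193 × 2.13 = 0.2192891 mGal/m
Combined elevation correction = 0.2192891 × 1992.0 = 436.8 mGal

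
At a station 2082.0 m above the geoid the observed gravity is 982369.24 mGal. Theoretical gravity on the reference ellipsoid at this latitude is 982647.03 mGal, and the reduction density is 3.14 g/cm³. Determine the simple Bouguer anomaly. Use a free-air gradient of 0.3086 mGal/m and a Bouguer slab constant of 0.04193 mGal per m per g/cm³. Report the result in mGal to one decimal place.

90.6

Free-air correction = 0.3086 × 2082.0 = 642.51 mGal
Free-air anomaly = 982369.24 − 982647.03 + (642.51) = 364.72 mGal
Bouguer slab correction = 0.04193 × 3.14 × 2082.0 = 274.12 mGal
Simple Bouguer anomaly = 364.72 − (274.12) = 90.60 mGal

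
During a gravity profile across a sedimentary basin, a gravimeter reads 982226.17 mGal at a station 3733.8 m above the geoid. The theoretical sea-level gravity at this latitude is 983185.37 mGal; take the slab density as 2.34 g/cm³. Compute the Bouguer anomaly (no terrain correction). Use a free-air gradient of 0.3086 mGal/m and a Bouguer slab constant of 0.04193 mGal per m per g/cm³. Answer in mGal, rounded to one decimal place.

-173.3

Free-air correction = 0.3086 × 3733.8 = 1152.25 mGal
Free-air anomaly = 982226.17 − 983185.37 + (1152.25) = 193.05 mGal
Bouguer slab correction = 0.04193 × 2.34 × 3733.8 = 366.35 mGal
Simple Bouguer anomaly = 193.05 − (366.35) = -173.30 mGal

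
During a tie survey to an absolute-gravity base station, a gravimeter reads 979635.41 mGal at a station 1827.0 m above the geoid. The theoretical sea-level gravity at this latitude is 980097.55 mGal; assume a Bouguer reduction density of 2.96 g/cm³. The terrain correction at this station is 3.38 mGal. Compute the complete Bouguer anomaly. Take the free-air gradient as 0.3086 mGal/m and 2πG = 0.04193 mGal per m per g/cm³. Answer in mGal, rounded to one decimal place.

-121.7

Free-air correction = 0.3086 × 1827.0 = 563.81 mGal
Free-air anomaly = 979635.41 − 980097.55 + (563.81) = 101.67 mGal
Bouguer slab correction = 0.04193 × 2.96 × 1827.0 = 226.75 mGal
Simple Bouguer anomaly = 101.67 − (226.75) = -125.08 mGal
Complete Bouguer anomaly = -125.08 + 3.38 = -121.70 mGal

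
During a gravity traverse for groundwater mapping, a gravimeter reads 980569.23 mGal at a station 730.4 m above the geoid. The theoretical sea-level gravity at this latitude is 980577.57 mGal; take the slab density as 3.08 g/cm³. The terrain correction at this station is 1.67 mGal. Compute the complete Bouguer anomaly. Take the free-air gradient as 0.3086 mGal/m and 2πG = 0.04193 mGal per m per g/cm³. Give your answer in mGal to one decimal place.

Free-air correction = 0.3086 × 730.4 = 225.40 mGal
Free-air anomaly = 980569.23 − 980577.57 + (225.40) = 217.06 mGal
Bouguer slab correction = 0.04193 × 3.08 × 730.4 = 94.33 mGal
Simple Bouguer anomaly = 217.06 − (94.33) = 122.73 mGal
Complete Bouguer anomaly = 122.73 + 1.67 = 124.40 mGal

124.4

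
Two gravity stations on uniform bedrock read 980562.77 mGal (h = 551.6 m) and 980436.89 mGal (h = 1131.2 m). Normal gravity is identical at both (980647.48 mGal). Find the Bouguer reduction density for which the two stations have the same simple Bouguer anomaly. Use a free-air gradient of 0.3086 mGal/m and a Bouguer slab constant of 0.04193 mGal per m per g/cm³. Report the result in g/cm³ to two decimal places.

2.18

Δg_obs = 980436.89 − 980562.77 = -125.88 mGal over Δh = 1131.2 − 551.6 = 579.6 m
Equal Bouguer anomalies ⇒ Δg_obs + (0.3086 − 0.04193ρ)·Δh = 0
0.3086 − 0.04193ρ = −Δg_obs/Δh = 0.21718
ρ = (0.3086 − 0.21718) / 0.04193 = 2.18 g/cm³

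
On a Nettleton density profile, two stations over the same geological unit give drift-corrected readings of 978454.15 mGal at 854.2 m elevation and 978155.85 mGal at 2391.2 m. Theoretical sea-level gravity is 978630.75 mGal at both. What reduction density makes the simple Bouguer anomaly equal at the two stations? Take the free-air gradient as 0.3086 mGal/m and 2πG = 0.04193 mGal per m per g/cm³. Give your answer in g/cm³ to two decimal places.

2.73

Δg_obs = 978155.85 − 978454.15 = -298.30 mGal over Δh = 2391.2 − 854.2 = 1537.0 m
Equal Bouguer anomalies ⇒ Δg_obs + (0.3086 − 0.04193ρ)·Δh = 0
0.3086 − 0.04193ρ = −Δg_obs/Δh = 0.19408
ρ = (0.3086 − 0.19408) / 0.04193 = 2.73 g/cm³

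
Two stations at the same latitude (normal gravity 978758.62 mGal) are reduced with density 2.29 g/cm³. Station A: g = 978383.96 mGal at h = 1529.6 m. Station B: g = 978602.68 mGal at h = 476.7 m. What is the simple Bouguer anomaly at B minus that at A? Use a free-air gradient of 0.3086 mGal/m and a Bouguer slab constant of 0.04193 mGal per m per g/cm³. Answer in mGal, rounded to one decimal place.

-5.1

Δg_SB(A) = 978383.96 − 978758.62 + 0.3086×1529.6 − 0.04193×2.29×1529.6 = -49.50 mGal
Δg_SB(B) = 978602.68 − 978758.62 + 0.3086×476.7 − 0.04193×2.29×476.7 = -54.60 mGal
Difference = -54.60 − (-49.50) = -5.10 mGal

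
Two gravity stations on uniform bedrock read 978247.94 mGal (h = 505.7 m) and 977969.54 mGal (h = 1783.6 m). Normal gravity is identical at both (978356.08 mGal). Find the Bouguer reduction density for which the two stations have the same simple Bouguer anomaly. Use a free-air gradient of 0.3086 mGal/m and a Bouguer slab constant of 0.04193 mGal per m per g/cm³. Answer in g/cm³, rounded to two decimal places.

Δg_obs = 977969.54 − 978247.94 = -278.40 mGal over Δh = 1783.6 − 505.7 = 1277.9 m
Equal Bouguer anomalies ⇒ Δg_obs + (0.3086 − 0.04193ρ)·Δh = 0
0.3086 − 0.04193ρ = −Δg_obs/Δh = 0.21786
ρ = (0.3086 − 0.21786) / 0.04193 = 2.16 g/cm³

2.16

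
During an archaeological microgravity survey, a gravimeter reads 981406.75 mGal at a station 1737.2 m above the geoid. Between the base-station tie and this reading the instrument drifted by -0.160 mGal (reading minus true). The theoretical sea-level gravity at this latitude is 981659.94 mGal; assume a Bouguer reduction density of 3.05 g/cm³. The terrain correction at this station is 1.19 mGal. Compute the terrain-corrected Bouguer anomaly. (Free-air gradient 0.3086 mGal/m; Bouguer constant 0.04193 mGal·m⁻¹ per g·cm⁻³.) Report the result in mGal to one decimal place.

62.1

Drift-corrected reading = 981406.75 − (-0.160) = 981406.910 mGal
Free-air correction = 0.3086 × 1737.2 = 536.10 mGal
Free-air anomaly = 981406.910 − 981659.94 + (536.10) = 283.070 mGal
Bouguer slab correction = 0.04193 × 3.05 × 1737.2 = 222.16 mGal
Simple Bouguer anomaly = 283.070 − (222.16) = 60.910 mGal
Complete Bouguer anomaly = 60.910 + 1.19 = 62.100 mGal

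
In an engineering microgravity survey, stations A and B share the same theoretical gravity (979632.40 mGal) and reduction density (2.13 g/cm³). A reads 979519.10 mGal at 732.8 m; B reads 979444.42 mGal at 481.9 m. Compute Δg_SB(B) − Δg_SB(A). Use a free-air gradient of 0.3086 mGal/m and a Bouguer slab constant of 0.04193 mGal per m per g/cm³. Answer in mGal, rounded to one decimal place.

-129.7

Δg_SB(A) = 979519.10 − 979632.40 + 0.3086×732.8 − 0.04193×2.13×732.8 = 47.40 mGal
Δg_SB(B) = 979444.42 − 979632.40 + 0.3086×481.9 − 0.04193×2.13×481.9 = -82.30 mGal
Difference = -82.30 − (47.40) = -129.70 mGal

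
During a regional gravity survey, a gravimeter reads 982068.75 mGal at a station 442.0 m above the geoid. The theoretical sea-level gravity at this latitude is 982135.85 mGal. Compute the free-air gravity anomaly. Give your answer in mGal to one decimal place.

69.3

Free-air correction = 0.3086 × 442.0 = 136.40 mGal
Free-air anomaly = 982068.75 − 982135.85 + (136.40) = 69.30 mGal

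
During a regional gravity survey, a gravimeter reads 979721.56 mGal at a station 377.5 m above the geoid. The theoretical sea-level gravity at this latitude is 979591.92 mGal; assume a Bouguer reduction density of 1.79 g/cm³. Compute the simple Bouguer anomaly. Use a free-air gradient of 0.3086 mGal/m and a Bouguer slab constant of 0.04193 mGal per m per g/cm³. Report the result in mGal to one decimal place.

217.8

Free-air correction = 0.3086 × 377.5 = 116.50 mGal
Free-air anomaly = 979721.56 − 979591.92 + (116.50) = 246.14 mGal
Bouguer slab correction = 0.04193 × 1.79 × 377.5 = 28.33 mGal
Simple Bouguer anomaly = 246.14 − (28.33) = 217.81 mGal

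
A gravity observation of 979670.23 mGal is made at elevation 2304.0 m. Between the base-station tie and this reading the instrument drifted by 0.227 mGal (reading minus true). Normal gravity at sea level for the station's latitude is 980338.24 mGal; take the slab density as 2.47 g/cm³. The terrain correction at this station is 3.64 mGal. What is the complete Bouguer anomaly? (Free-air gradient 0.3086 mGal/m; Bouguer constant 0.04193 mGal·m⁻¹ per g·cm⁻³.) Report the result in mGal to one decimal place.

-192.2

Drift-corrected reading = 979670.23 − (0.227) = 979670.003 mGal
Free-air correction = 0.3086 × 2304.0 = 711.01 mGal
Free-air anomaly = 979670.003 − 980338.24 + (711.01) = 42.773 mGal
Bouguer slab correction = 0.04193 × 2.47 × 2304.0 = 238.62 mGal
Simple Bouguer anomaly = 42.773 − (238.62) = -195.847 mGal
Complete Bouguer anomaly = -195.847 + 3.64 = -192.207 mGal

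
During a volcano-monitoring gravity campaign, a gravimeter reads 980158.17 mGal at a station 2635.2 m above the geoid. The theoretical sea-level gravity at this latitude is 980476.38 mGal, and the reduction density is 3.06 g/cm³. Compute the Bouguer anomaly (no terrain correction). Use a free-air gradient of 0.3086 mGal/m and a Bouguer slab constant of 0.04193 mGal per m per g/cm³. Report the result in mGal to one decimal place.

156.9

Free-air correction = 0.3086 × 2635.2 = 813.22 mGal
Free-air anomaly = 980158.17 − 980476.38 + (813.22) = 495.01 mGal
Bouguer slab correction = 0.04193 × 3.06 × 2635.2 = 338.11 mGal
Simple Bouguer anomaly = 495.01 − (338.11) = 156.90 mGal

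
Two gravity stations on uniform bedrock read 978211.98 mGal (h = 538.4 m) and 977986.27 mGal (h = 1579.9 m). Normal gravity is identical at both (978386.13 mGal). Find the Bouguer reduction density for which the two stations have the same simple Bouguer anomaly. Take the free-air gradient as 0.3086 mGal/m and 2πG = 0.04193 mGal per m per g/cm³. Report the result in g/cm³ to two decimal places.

Δg_obs = 977986.27 − 978211.98 = -225.71 mGal over Δh = 1579.9 − 538.4 = 1041.5 m
Equal Bouguer anomalies ⇒ Δg_obs + (0.3086 − 0.04193ρ)·Δh = 0
0.3086 − 0.04193ρ = −Δg_obs/Δh = 0.21672
ρ = (0.3086 − 0.21672) / 0.04193 = 2.19 g/cm³

2.19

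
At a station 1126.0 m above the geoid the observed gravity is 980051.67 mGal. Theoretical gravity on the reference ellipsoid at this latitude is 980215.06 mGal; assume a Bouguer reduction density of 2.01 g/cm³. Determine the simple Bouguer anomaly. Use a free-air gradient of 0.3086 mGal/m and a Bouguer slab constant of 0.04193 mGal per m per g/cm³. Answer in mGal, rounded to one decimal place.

89.2

Free-air correction = 0.3086 × 1126.0 = 347.48 mGal
Free-air anomaly = 980051.67 − 980215.06 + (347.48) = 184.09 mGal
Bouguer slab correction = 0.04193 × 2.01 × 1126.0 = 94.90 mGal
Simple Bouguer anomaly = 184.09 − (94.90) = 89.19 mGal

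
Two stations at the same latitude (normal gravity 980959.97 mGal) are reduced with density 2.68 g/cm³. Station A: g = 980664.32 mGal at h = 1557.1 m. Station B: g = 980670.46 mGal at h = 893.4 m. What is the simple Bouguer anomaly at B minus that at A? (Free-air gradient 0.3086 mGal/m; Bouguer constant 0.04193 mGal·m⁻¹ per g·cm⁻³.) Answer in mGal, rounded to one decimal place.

Δg_SB(A) = 980664.32 − 980959.97 + 0.3086×1557.1 − 0.04193×2.68×1557.1 = 9.90 mGal
Δg_SB(B) = 980670.46 − 980959.97 + 0.3086×893.4 − 0.04193×2.68×893.4 = -114.20 mGal
Difference = -114.20 − (9.90) = -124.10 mGal

-124.1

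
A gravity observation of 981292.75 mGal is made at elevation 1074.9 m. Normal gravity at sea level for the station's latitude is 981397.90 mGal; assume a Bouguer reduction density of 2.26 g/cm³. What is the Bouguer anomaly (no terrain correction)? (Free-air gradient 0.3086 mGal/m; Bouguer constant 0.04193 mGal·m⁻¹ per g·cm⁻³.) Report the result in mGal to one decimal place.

124.7

Free-air correction = 0.3086 × 1074.9 = 331.71 mGal
Free-air anomaly = 981292.75 − 981397.90 + (331.71) = 226.56 mGal
Bouguer slab correction = 0.04193 × 2.26 × 1074.9 = 101.86 mGal
Simple Bouguer anomaly = 226.56 − (101.86) = 124.70 mGal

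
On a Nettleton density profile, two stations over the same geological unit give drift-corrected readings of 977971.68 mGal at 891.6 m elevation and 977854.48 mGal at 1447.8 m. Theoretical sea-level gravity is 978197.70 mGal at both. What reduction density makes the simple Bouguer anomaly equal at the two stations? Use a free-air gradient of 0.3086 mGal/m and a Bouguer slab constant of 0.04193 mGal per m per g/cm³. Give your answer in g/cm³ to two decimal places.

Δg_obs = 977854.48 − 977971.68 = -117.20 mGal over Δh = 1447.8 − 891.6 = 556.2 m
Equal Bouguer anomalies ⇒ Δg_obs + (0.3086 − 0.04193ρ)·Δh = 0
0.3086 − 0.04193ρ = −Δg_obs/Δh = 0.21072
ρ = (0.3086 − 0.21072) / 0.04193 = 2.33 g/cm³

2.33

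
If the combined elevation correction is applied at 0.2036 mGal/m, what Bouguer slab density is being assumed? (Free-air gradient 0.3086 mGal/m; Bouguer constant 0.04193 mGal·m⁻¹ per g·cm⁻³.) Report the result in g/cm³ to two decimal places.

0.2036 = 0.3086 − 0.04193 × ρ
ρ = (0.3086 − 0.2036) / 0.04193 = 2.50 g/cm³

2.50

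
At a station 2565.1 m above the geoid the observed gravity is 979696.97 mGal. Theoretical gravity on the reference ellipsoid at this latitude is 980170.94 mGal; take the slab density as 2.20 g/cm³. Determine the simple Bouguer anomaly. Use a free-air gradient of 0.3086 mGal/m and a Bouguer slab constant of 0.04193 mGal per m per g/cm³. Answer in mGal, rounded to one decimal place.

81.0

Free-air correction = 0.3086 × 2565.1 = 791.59 mGal
Free-air anomaly = 979696.97 − 980170.94 + (791.59) = 317.62 mGal
Bouguer slab correction = 0.04193 × 2.20 × 2565.1 = 236.62 mGal
Simple Bouguer anomaly = 317.62 − (236.62) = 81.00 mGal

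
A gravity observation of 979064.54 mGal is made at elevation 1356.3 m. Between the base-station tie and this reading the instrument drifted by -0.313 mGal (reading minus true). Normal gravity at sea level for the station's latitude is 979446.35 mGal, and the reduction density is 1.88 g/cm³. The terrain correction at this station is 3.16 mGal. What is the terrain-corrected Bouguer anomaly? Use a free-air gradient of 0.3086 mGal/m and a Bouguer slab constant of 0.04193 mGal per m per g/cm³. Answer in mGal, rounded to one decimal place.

Drift-corrected reading = 979064.54 − (-0.313) = 979064.853 mGal
Free-air correction = 0.3086 × 1356.3 = 418.55 mGal
Free-air anomaly = 979064.853 − 979446.35 + (418.55) = 37.053 mGal
Bouguer slab correction = 0.04193 × 1.88 × 1356.3 = 106.91 mGal
Simple Bouguer anomaly = 37.053 − (106.91) = -69.857 mGal
Complete Bouguer anomaly = -69.857 + 3.16 = -66.697 mGal

-66.7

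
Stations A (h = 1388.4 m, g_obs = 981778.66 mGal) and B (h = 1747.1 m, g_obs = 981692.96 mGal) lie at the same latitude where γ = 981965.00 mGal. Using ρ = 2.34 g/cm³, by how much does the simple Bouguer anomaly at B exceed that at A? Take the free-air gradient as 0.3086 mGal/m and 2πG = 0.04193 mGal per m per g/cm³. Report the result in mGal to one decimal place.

-10.2

Δg_SB(A) = 981778.66 − 981965.00 + 0.3086×1388.4 − 0.04193×2.34×1388.4 = 105.90 mGal
Δg_SB(B) = 981692.96 − 981965.00 + 0.3086×1747.1 − 0.04193×2.34×1747.1 = 95.70 mGal
Difference = 95.70 − (105.90) = -10.20 mGal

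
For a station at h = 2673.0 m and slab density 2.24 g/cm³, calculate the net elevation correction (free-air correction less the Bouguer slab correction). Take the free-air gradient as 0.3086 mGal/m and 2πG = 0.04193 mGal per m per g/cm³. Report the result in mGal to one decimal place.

573.8

Combined gradient = 0.3086 − 0.04193 × 2.24 = 0.2146768 mGal/m
Combined elevation correction = 0.2146768 × 2673.0 = 573.8 mGal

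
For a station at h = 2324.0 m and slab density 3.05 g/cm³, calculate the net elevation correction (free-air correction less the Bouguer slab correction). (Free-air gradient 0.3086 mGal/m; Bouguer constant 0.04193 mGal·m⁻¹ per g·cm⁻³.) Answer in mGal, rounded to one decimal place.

Combined gradient = 0.3086 − 0.04193 × 3.05 = 0.1807135 mGal/m
Combined elevation correction = 0.1807135 × 2324.0 = 420.0 mGal

420.0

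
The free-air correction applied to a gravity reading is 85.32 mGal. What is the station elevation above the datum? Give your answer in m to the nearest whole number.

h = 85.32 / 0.3086 = 276.47 m

276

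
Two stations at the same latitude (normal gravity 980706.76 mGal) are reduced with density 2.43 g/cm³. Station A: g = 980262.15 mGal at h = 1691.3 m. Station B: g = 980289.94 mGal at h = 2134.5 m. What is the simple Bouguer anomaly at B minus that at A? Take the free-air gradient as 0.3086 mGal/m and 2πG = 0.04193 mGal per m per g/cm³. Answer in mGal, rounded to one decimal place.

119.4

Δg_SB(A) = 980262.15 − 980706.76 + 0.3086×1691.3 − 0.04193×2.43×1691.3 = -95.00 mGal
Δg_SB(B) = 980289.94 − 980706.76 + 0.3086×2134.5 − 0.04193×2.43×2134.5 = 24.40 mGal
Difference = 24.40 − (-95.00) = 119.40 mGal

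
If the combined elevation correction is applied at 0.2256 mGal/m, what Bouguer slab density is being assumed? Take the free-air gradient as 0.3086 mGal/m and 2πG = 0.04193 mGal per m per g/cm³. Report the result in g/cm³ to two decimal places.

1.98

0.2256 = 0.3086 − 0.04193 × ρ
ρ = (0.3086 − 0.2256) / 0.04193 = 1.98 g/cm³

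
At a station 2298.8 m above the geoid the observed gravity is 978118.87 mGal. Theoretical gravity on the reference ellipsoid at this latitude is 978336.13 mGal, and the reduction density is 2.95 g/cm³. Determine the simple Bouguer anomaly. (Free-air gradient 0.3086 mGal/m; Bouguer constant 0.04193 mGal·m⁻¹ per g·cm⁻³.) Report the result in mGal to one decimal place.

Free-air correction = 0.3086 × 2298.8 = 709.41 mGal
Free-air anomaly = 978118.87 − 978336.13 + (709.41) = 492.15 mGal
Bouguer slab correction = 0.04193 × 2.95 × 2298.8 = 284.35 mGal
Simple Bouguer anomaly = 492.15 − (284.35) = 207.80 mGal

207.8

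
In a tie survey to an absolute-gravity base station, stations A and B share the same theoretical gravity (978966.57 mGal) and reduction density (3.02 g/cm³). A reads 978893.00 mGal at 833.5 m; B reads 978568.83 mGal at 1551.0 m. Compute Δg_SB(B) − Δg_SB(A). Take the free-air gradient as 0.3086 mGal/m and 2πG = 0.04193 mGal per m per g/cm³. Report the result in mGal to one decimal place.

-193.6

Δg_SB(A) = 978893.00 − 978966.57 + 0.3086×833.5 − 0.04193×3.02×833.5 = 78.10 mGal
Δg_SB(B) = 978568.83 − 978966.57 + 0.3086×1551.0 − 0.04193×3.02×1551.0 = -115.50 mGal
Difference = -115.50 − (78.10) = -193.60 mGal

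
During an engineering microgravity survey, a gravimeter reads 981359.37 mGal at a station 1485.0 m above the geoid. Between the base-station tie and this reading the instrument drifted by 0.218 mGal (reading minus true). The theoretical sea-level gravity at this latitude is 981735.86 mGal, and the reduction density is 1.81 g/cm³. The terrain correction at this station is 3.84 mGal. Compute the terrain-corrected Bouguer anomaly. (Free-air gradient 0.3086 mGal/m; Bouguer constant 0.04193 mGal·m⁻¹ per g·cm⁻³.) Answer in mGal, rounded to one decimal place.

Drift-corrected reading = 981359.37 − (0.218) = 981359.152 mGal
Free-air correction = 0.3086 × 1485.0 = 458.27 mGal
Free-air anomaly = 981359.152 − 981735.86 + (458.27) = 81.562 mGal
Bouguer slab correction = 0.04193 × 1.81 × 1485.0 = 112.70 mGal
Simple Bouguer anomaly = 81.562 − (112.70) = -31.138 mGal
Complete Bouguer anomaly = -31.138 + 3.84 = -27.298 mGal

-27.3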